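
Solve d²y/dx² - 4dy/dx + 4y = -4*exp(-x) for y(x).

y = -4*exp(-x)/9 + C1*exp(2*x) + C2*x*exp(2*x)

Characteristic equation r² - 4r + 4 = 0 has discriminant (-4)² - 4·(4) = 0, so r = 2 is a repeated root.
Hence y_h = (C1 + C2*x)*exp(2*x).
Try y_p = A*exp(-x). Substituting into the equation and dividing by exp(-x) gives A = -4/9, so y_p = -4*exp(-x)/9.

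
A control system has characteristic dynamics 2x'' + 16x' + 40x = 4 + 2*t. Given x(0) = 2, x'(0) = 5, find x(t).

Divide through by 2: x'' + 8x' + 20x = 2 + t.
Characteristic equation r² + 8r + 20 = 0 has discriminant (8)² - 4·(20) = -16 < 0, so r = -4 ± 2i.
Hence x_h = C1*cos(2*t)*exp(-4*t) + C2*exp(-4*t)*sin(2*t).
For the particular solution try x_p = A0 + A1*t. Substituting and matching coefficients of each power of t gives A0 = 2/25, A1 = 1/20, so x_p = 2/25 + t/20.
General solution: x = 2/25 + t/20 + C1*cos(2*t)*exp(-4*t) + C2*exp(-4*t)*sin(2*t).
Apply the initial conditions: x(0) = 2/25 + C1 = 2 and x'(0) = 1/20 - 4*C1 + 2*C2 = 5. Solving gives C1 = 48/25, C2 = 1263/200.

x = 2/25 + t/20 + 48*cos(2*t)*exp(-4*t)/25 + 1263*exp(-4*t)*sin(2*t)/200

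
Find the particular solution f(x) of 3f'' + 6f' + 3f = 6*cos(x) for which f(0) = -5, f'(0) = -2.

f = -5*exp(-x) - 8*x*exp(-x) + sin(x)

Divide through by 3: f'' + 2f' + f = 2*cos(x).
Characteristic equation r² + 2r + 1 = 0 has discriminant (2)² - 4·(1) = 0, so r = -1 is a repeated root.
Hence f_h = (C1 + C2*x)*exp(-x).
Try f_p = A*cos(x) + B*sin(x). Substituting and equating the coefficients of cos(x) and sin(x) gives A = 0, B = 1, so f_p = sin(x).
General solution: f = C1*exp(-x) + C2*x*exp(-x) + sin(x).
Apply the initial conditions: f(0) = C1 = -5 and f'(0) = 1 + C2 - C1 = -2. Solving gives C1 = -5, C2 = -8.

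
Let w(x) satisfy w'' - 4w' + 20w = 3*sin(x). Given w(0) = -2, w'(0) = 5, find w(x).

Characteristic equation r² - 4r + 20 = 0 has discriminant (-4)² - 4·(20) = -64 < 0, so r = 2 ± 4i.
Hence w_h = C1*cos(4*x)*exp(2*x) + C2*exp(2*x)*sin(4*x).
Try w_p = A*cos(x) + B*sin(x). Substituting and equating the coefficients of cos(x) and sin(x) gives A = 12/377, B = 57/377, so w_p = 12*cos(x)/377 + 57*sin(x)/377.
General solution: w = 12*cos(x)/377 + 57*sin(x)/377 + C1*cos(4*x)*exp(2*x) + C2*exp(2*x)*sin(4*x).
Apply the initial conditions: w(0) = 12/377 + C1 = -2 and w'(0) = 57/377 + 2*C1 + 4*C2 = 5. Solving gives C1 = -766/377, C2 = 840/377.

w = 12*cos(x)/377 + 57*sin(x)/377 - 766*cos(4*x)*exp(2*x)/377 + 840*exp(2*x)*sin(4*x)/377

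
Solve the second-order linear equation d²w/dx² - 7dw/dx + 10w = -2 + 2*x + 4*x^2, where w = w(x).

w = 63/250 + 2*x**2/5 + 19*x/25 + C1*exp(5*x) + C2*exp(2*x)

Characteristic equation r² - 7r + 10 = 0 factors as (r - 5)(r - 2) = 0, so r = 5, 2.
Hence w_h = C1*exp(5*x) + C2*exp(2*x).
For the particular solution try w_p = A0 + A1*x + A2*x^2. Substituting and matching coefficients of each power of x gives A0 = 63/250, A1 = 19/25, A2 = 2/5, so w_p = 63/250 + 2*x^2/5 + 19*x/25.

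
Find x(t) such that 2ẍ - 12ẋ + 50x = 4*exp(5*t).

x = exp(5*t)/10 + C1*cos(4*t)*exp(3*t) + C2*exp(3*t)*sin(4*t)

Divide through by 2: x'' - 6x' + 25x = 2*exp(5*t).
Characteristic equation r² - 6r + 25 = 0 has discriminant (-6)² - 4·(25) = -64 < 0, so r = 3 ± 4i.
Hence x_h = C1*cos(4*t)*exp(3*t) + C2*exp(3*t)*sin(4*t).
Try x_p = A*exp(5*t). Substituting into the equation and dividing by exp(5*t) gives A = 1/10, so x_p = exp(5*t)/10.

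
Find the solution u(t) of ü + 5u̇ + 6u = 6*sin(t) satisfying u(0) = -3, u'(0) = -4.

Characteristic equation r² + 5r + 6 = 0 factors as (r + 3)(r + 2) = 0, so r = -3, -2.
Hence u_h = C1*exp(-3*t) + C2*exp(-2*t).
Try u_p = A*cos(t) + B*sin(t). Substituting and equating the coefficients of cos(t) and sin(t) gives A = -3/5, B = 3/5, so u_p = -3*cos(t)/5 + 3*sin(t)/5.
General solution: u = -3*cos(t)/5 + 3*sin(t)/5 + C1*exp(-3*t) + C2*exp(-2*t).
Apply the initial conditions: u(0) = -3/5 + C1 + C2 = -3 and u'(0) = 3/5 - 3*C1 - 2*C2 = -4. Solving gives C1 = 47/5, C2 = -59/5.

u = -59*exp(-2*t)/5 - 3*cos(t)/5 + 3*sin(t)/5 + 47*exp(-3*t)/5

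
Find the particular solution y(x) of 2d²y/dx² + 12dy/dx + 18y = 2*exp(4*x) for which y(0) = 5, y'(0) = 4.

y = exp(4*x)/49 + 244*exp(-3*x)/49 + 132*x*exp(-3*x)/7

Divide through by 2: y'' + 6y' + 9y = exp(4*x).
Characteristic equation r² + 6r + 9 = 0 has discriminant (6)² - 4·(9) = 0, so r = -3 is a repeated root.
Hence y_h = (C1 + C2*x)*exp(-3*x).
Try y_p = A*exp(4*x). Substituting into the equation and dividing by exp(4*x) gives A = 1/49, so y_p = exp(4*x)/49.
General solution: y = exp(4*x)/49 + C1*exp(-3*x) + C2*x*exp(-3*x).
Apply the initial conditions: y(0) = 1/49 + C1 = 5 and y'(0) = 4/49 + C2 - 3*C1 = 4. Solving gives C1 = 244/49, C2 = 132/7.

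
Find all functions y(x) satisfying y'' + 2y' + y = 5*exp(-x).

y = C1*exp(-x) + 5*x**2*exp(-x)/2 + C2*x*exp(-x)

Characteristic equation r² + 2r + 1 = 0 has discriminant (2)² - 4·(1) = 0, so r = -1 is a repeated root.
Hence y_h = (C1 + C2*x)*exp(-x).
Since exp(-x) solves the homogeneous equation (r = -1 is a root of multiplicity 2), multiply the trial by x^2. Try y_p = A*x^2*exp(-x). Substituting into the equation and dividing by exp(-x) gives A = 5/2, so y_p = 5*x^2*exp(-x)/2.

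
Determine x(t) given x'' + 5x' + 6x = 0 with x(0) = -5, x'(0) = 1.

Characteristic equation r² + 5r + 6 = 0 factors as (r + 3)(r + 2) = 0, so r = -3, -2.
Hence x_h = C1*exp(-3*t) + C2*exp(-2*t).
Apply the initial conditions: x(0) = C1 + C2 = -5 and x'(0) = -3*C1 - 2*C2 = 1. Solving gives C1 = 9, C2 = -14.

x = -14*exp(-2*t) + 9*exp(-3*t)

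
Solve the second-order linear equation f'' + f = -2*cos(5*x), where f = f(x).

Characteristic equation r² + 1 = 0 has discriminant (0)² - 4·(1) = -4 < 0, so r = ± i.
Hence f_h = C1*cos(x) + C2*sin(x).
Try f_p = A*cos(5*x) + B*sin(5*x). Substituting and equating the coefficients of cos(5x) and sin(5x) gives A = 1/12, B = 0, so f_p = cos(5*x)/12.

f = cos(5*x)/12 + C1*cos(x) + C2*sin(x)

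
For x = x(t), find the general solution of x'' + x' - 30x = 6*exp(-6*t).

x = C1*exp(5*t) + C2*exp(-6*t) - 6*t*exp(-6*t)/11

Characteristic equation r² + r - 30 = 0 factors as (r - 5)(r + 6) = 0, so r = 5, -6.
Hence x_h = C1*exp(5*t) + C2*exp(-6*t).
Since exp(-6*t) solves the homogeneous equation (r = -6 is a root of multiplicity 1), multiply the trial by t. Try x_p = A*t*exp(-6*t). Substituting into the equation and dividing by exp(-6*t) gives A = -6/11, so x_p = -6*t*exp(-6*t)/11.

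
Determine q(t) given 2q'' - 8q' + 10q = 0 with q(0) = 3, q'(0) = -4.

q = -10*exp(2*t)*sin(t) + 3*cos(t)*exp(2*t)

Divide through by 2: q'' - 4q' + 5q = 0.
Characteristic equation r² - 4r + 5 = 0 has discriminant (-4)² - 4·(5) = -4 < 0, so r = 2 ± i.
Hence q_h = C1*cos(t)*exp(2*t) + C2*exp(2*t)*sin(t).
Apply the initial conditions: q(0) = C1 = 3 and q'(0) = C2 + 2*C1 = -4. Solving gives C1 = 3, C2 = -10.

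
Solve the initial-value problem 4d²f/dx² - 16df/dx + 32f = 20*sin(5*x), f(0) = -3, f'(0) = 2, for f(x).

Divide through by 4: f'' - 4f' + 8f = 5*sin(5*x).
Characteristic equation r² - 4r + 8 = 0 has discriminant (-4)² - 4·(8) = -16 < 0, so r = 2 ± 2i.
Hence f_h = C1*cos(2*x)*exp(2*x) + C2*exp(2*x)*sin(2*x).
Try f_p = A*cos(5*x) + B*sin(5*x). Substituting and equating the coefficients of cos(5x) and sin(5x) gives A = 100/689, B = -85/689, so f_p = -85*sin(5*x)/689 + 100*cos(5*x)/689.
General solution: f = -85*sin(5*x)/689 + 100*cos(5*x)/689 + C1*cos(2*x)*exp(2*x) + C2*exp(2*x)*sin(2*x).
Apply the initial conditions: f(0) = 100/689 + C1 = -3 and f'(0) = -425/689 + 2*C1 + 2*C2 = 2. Solving gives C1 = -2167/689, C2 = 6137/1378.

f = -85*sin(5*x)/689 + 100*cos(5*x)/689 - 2167*cos(2*x)*exp(2*x)/689 + 6137*exp(2*x)*sin(2*x)/1378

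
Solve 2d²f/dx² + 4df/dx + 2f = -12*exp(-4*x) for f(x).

f = -2*exp(-4*x)/3 + C1*exp(-x) + C2*x*exp(-x)

Divide through by 2: f'' + 2f' + f = -6*exp(-4*x).
Characteristic equation r² + 2r + 1 = 0 has discriminant (2)² - 4·(1) = 0, so r = -1 is a repeated root.
Hence f_h = (C1 + C2*x)*exp(-x).
Try f_p = A*exp(-4*x). Substituting into the equation and dividing by exp(-4*x) gives A = -2/3, so f_p = -2*exp(-4*x)/3.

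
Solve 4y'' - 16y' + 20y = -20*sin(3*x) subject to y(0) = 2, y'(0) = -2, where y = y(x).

Divide through by 4: y'' - 4y' + 5y = -5*sin(3*x).
Characteristic equation r² - 4r + 5 = 0 has discriminant (-4)² - 4·(5) = -4 < 0, so r = 2 ± i.
Hence y_h = C1*cos(x)*exp(2*x) + C2*exp(2*x)*sin(x).
Try y_p = A*cos(3*x) + B*sin(3*x). Substituting and equating the coefficients of cos(3x) and sin(3x) gives A = -3/8, B = 1/8, so y_p = -3*cos(3*x)/8 + sin(3*x)/8.
General solution: y = -3*cos(3*x)/8 + sin(3*x)/8 + C1*cos(x)*exp(2*x) + C2*exp(2*x)*sin(x).
Apply the initial conditions: y(0) = -3/8 + C1 = 2 and y'(0) = 3/8 + C2 + 2*C1 = -2. Solving gives C1 = 19/8, C2 = -57/8.

y = -3*cos(3*x)/8 + sin(3*x)/8 - 57*exp(2*x)*sin(x)/8 + 19*cos(x)*exp(2*x)/8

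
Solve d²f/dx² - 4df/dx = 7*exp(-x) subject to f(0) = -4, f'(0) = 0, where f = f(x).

f = -23/4 + 7*exp(-x)/5 + 7*exp(4*x)/20

Characteristic equation r² - 4r = 0 factors as (r - 4)r = 0, so r = 4, 0.
Hence f_h = C1*exp(4*x) + C2.
Try f_p = A*exp(-x). Substituting into the equation and dividing by exp(-x) gives A = 7/5, so f_p = 7*exp(-x)/5.
General solution: f = C2 + 7*exp(-x)/5 + C1*exp(4*x).
Apply the initial conditions: f(0) = 7/5 + C1 + C2 = -4 and f'(0) = -7/5 + 4*C1 = 0. Solving gives C1 = 7/20, C2 = -23/4.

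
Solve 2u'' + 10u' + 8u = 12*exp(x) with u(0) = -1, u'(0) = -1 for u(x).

Divide through by 2: u'' + 5u' + 4u = 6*exp(x).
Characteristic equation r² + 5r + 4 = 0 factors as (r + 1)(r + 4) = 0, so r = -1, -4.
Hence u_h = C1*exp(-x) + C2*exp(-4*x).
Try u_p = A*exp(x). Substituting into the equation and dividing by exp(x) gives A = 3/5, so u_p = 3*exp(x)/5.
General solution: u = 3*exp(x)/5 + C1*exp(-x) + C2*exp(-4*x).
Apply the initial conditions: u(0) = 3/5 + C1 + C2 = -1 and u'(0) = 3/5 - C1 - 4*C2 = -1. Solving gives C1 = -8/3, C2 = 16/15.

u = -8*exp(-x)/3 + 3*exp(x)/5 + 16*exp(-4*x)/15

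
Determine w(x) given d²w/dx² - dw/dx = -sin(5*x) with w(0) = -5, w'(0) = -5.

Characteristic equation r² - r = 0 factors as (r - 1)r = 0, so r = 1, 0.
Hence w_h = C1*exp(x) + C2.
Try w_p = A*cos(5*x) + B*sin(5*x). Substituting and equating the coefficients of cos(5x) and sin(5x) gives A = -1/130, B = 1/26, so w_p = -cos(5*x)/130 + sin(5*x)/26.
General solution: w = C2 - cos(5*x)/130 + sin(5*x)/26 + C1*exp(x).
Apply the initial conditions: w(0) = -1/130 + C1 + C2 = -5 and w'(0) = 5/26 + C1 = -5. Solving gives C1 = -135/26, C2 = 1/5.

w = 1/5 - 135*exp(x)/26 - cos(5*x)/130 + sin(5*x)/26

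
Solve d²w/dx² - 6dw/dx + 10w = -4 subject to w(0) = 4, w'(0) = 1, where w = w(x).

w = -2/5 - 61*exp(3*x)*sin(x)/5 + 22*cos(x)*exp(3*x)/5

Characteristic equation r² - 6r + 10 = 0 has discriminant (-6)² - 4·(10) = -4 < 0, so r = 3 ± i.
Hence w_h = C1*cos(x)*exp(3*x) + C2*exp(3*x)*sin(x).
For the particular solution try w_p = A0. Substituting and matching coefficients of each power of x gives A0 = -2/5, so w_p = -2/5.
General solution: w = -2/5 + C1*cos(x)*exp(3*x) + C2*exp(3*x)*sin(x).
Apply the initial conditions: w(0) = -2/5 + C1 = 4 and w'(0) = C2 + 3*C1 = 1. Solving gives C1 = 22/5, C2 = -61/5.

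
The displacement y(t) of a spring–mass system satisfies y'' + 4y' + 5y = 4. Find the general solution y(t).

Characteristic equation r² + 4r + 5 = 0 has discriminant (4)² - 4·(5) = -4 < 0, so r = -2 ± i.
Hence y_h = C1*cos(t)*exp(-2*t) + C2*exp(-2*t)*sin(t).
For the particular solution try y_p = A0. Substituting and matching coefficients of each power of t gives A0 = 4/5, so y_p = 4/5.

y = 4/5 + C1*cos(t)*exp(-2*t) + C2*exp(-2*t)*sin(t)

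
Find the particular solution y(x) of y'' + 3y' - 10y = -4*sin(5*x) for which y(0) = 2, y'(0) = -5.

Characteristic equation r² + 3r - 10 = 0 factors as (r + 5)(r - 2) = 0, so r = -5, 2.
Hence y_h = C1*exp(-5*x) + C2*exp(2*x).
Try y_p = A*cos(5*x) + B*sin(5*x). Substituting and equating the coefficients of cos(5x) and sin(5x) gives A = 6/145, B = 14/145, so y_p = 6*cos(5*x)/145 + 14*sin(5*x)/145.
General solution: y = 6*cos(5*x)/145 + 14*sin(5*x)/145 + C1*exp(-5*x) + C2*exp(2*x).
Apply the initial conditions: y(0) = 6/145 + C1 + C2 = 2 and y'(0) = 14/29 - 5*C1 + 2*C2 = -5. Solving gives C1 = 47/35, C2 = 125/203.

y = 6*cos(5*x)/145 + 14*sin(5*x)/145 + 47*exp(-5*x)/35 + 125*exp(2*x)/203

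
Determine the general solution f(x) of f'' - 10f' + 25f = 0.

Characteristic equation r² - 10r + 25 = 0 has discriminant (-10)² - 4·(25) = 0, so r = 5 is a repeated root.
Hence f_h = (C1 + C2*x)*exp(5*x).

f = C1*exp(5*x) + C2*x*exp(5*x)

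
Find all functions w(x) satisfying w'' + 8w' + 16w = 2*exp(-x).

Characteristic equation r² + 8r + 16 = 0 has discriminant (8)² - 4·(16) = 0, so r = -4 is a repeated root.
Hence w_h = (C1 + C2*x)*exp(-4*x).
Try w_p = A*exp(-x). Substituting into the equation and dividing by exp(-x) gives A = 2/9, so w_p = 2*exp(-x)/9.

w = 2*exp(-x)/9 + C1*exp(-4*x) + C2*x*exp(-4*x)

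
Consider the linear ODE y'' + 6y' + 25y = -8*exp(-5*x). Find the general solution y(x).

y = -2*exp(-5*x)/5 + C1*cos(4*x)*exp(-3*x) + C2*exp(-3*x)*sin(4*x)

Characteristic equation r² + 6r + 25 = 0 has discriminant (6)² - 4·(25) = -64 < 0, so r = -3 ± 4i.
Hence y_h = C1*cos(4*x)*exp(-3*x) + C2*exp(-3*x)*sin(4*x).
Try y_p = A*exp(-5*x). Substituting into the equation and dividing by exp(-5*x) gives A = -2/5, so y_p = -2*exp(-5*x)/5.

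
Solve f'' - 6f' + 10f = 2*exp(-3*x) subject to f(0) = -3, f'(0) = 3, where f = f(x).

f = 2*exp(-3*x)/37 - 113*cos(x)*exp(3*x)/37 + 456*exp(3*x)*sin(x)/37

Characteristic equation r² - 6r + 10 = 0 has discriminant (-6)² - 4·(10) = -4 < 0, so r = 3 ± i.
Hence f_h = C1*cos(x)*exp(3*x) + C2*exp(3*x)*sin(x).
Try f_p = A*exp(-3*x). Substituting into the equation and dividing by exp(-3*x) gives A = 2/37, so f_p = 2*exp(-3*x)/37.
General solution: f = 2*exp(-3*x)/37 + C1*cos(x)*exp(3*x) + C2*exp(3*x)*sin(x).
Apply the initial conditions: f(0) = 2/37 + C1 = -3 and f'(0) = -6/37 + C2 + 3*C1 = 3. Solving gives C1 = -113/37, C2 = 456/37.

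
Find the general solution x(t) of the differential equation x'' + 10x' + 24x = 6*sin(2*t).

x = -3*cos(2*t)/20 + 3*sin(2*t)/20 + C1*exp(-4*t) + C2*exp(-6*t)

Characteristic equation r² + 10r + 24 = 0 factors as (r + 4)(r + 6) = 0, so r = -4, -6.
Hence x_h = C1*exp(-4*t) + C2*exp(-6*t).
Try x_p = A*cos(2*t) + B*sin(2*t). Substituting and equating the coefficients of cos(2t) and sin(2t) gives A = -3/20, B = 3/20, so x_p = -3*cos(2*t)/20 + 3*sin(2*t)/20.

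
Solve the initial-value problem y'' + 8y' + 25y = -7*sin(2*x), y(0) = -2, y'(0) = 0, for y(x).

y = -147*sin(2*x)/697 + 112*cos(2*x)/697 - 1910*exp(-4*x)*sin(3*x)/697 - 1506*cos(3*x)*exp(-4*x)/697

Characteristic equation r² + 8r + 25 = 0 has discriminant (8)² - 4·(25) = -36 < 0, so r = -4 ± 3i.
Hence y_h = C1*cos(3*x)*exp(-4*x) + C2*exp(-4*x)*sin(3*x).
Try y_p = A*cos(2*x) + B*sin(2*x). Substituting and equating the coefficients of cos(2x) and sin(2x) gives A = 112/697, B = -147/697, so y_p = -147*sin(2*x)/697 + 112*cos(2*x)/697.
General solution: y = -147*sin(2*x)/697 + 112*cos(2*x)/697 + C1*cos(3*x)*exp(-4*x) + C2*exp(-4*x)*sin(3*x).
Apply the initial conditions: y(0) = 112/697 + C1 = -2 and y'(0) = -294/697 - 4*C1 + 3*C2 = 0. Solving gives C1 = -1506/697, C2 = -1910/697.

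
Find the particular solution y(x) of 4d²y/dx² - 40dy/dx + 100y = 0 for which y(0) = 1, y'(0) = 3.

Divide through by 4: y'' - 10y' + 25y = 0.
Characteristic equation r² - 10r + 25 = 0 has discriminant (-10)² - 4·(25) = 0, so r = 5 is a repeated root.
Hence y_h = (C1 + C2*x)*exp(5*x).
Apply the initial conditions: y(0) = C1 = 1 and y'(0) = C2 + 5*C1 = 3. Solving gives C1 = 1, C2 = -2.

y = -2*x*exp(5*x) + exp(5*x)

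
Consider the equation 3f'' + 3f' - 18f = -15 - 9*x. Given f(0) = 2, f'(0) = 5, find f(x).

f = 11/12 + x/2 - 7*exp(-3*x)/15 + 31*exp(2*x)/20

Divide through by 3: f'' + f' - 6f = -5 - 3*x.
Characteristic equation r² + r - 6 = 0 factors as (r + 3)(r - 2) = 0, so r = -3, 2.
Hence f_h = C1*exp(-3*x) + C2*exp(2*x).
For the particular solution try f_p = A0 + A1*x. Substituting and matching coefficients of each power of x gives A0 = 11/12, A1 = 1/2, so f_p = 11/12 + x/2.
General solution: f = 11/12 + x/2 + C1*exp(-3*x) + C2*exp(2*x).
Apply the initial conditions: f(0) = 11/12 + C1 + C2 = 2 and f'(0) = 1/2 - 3*C1 + 2*C2 = 5. Solving gives C1 = -7/15, C2 = 31/20.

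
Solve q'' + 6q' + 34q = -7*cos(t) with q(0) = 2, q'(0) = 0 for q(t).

q = -77*cos(t)/375 - 14*sin(t)/375 + 499*exp(-3*t)*sin(5*t)/375 + 827*cos(5*t)*exp(-3*t)/375

Characteristic equation r² + 6r + 34 = 0 has discriminant (6)² - 4·(34) = -100 < 0, so r = -3 ± 5i.
Hence q_h = C1*cos(5*t)*exp(-3*t) + C2*exp(-3*t)*sin(5*t).
Try q_p = A*cos(t) + B*sin(t). Substituting and equating the coefficients of cos(t) and sin(t) gives A = -77/375, B = -14/375, so q_p = -77*cos(t)/375 - 14*sin(t)/375.
General solution: q = -77*cos(t)/375 - 14*sin(t)/375 + C1*cos(5*t)*exp(-3*t) + C2*exp(-3*t)*sin(5*t).
Apply the initial conditions: q(0) = -77/375 + C1 = 2 and q'(0) = -14/375 - 3*C1 + 5*C2 = 0. Solving gives C1 = 827/375, C2 = 499/375.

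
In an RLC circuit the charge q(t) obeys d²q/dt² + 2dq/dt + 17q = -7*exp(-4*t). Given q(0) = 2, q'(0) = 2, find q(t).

Characteristic equation r² + 2r + 17 = 0 has discriminant (2)² - 4·(17) = -64 < 0, so r = -1 ± 4i.
Hence q_h = C1*cos(4*t)*exp(-t) + C2*exp(-t)*sin(4*t).
Try q_p = A*exp(-4*t). Substituting into the equation and dividing by exp(-4*t) gives A = -7/25, so q_p = -7*exp(-4*t)/25.
General solution: q = -7*exp(-4*t)/25 + C1*cos(4*t)*exp(-t) + C2*exp(-t)*sin(4*t).
Apply the initial conditions: q(0) = -7/25 + C1 = 2 and q'(0) = 28/25 - C1 + 4*C2 = 2. Solving gives C1 = 57/25, C2 = 79/100.

q = -7*exp(-4*t)/25 + 57*cos(4*t)*exp(-t)/25 + 79*exp(-t)*sin(4*t)/100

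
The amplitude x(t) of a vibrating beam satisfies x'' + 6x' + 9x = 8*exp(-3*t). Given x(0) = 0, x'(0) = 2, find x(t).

Characteristic equation r² + 6r + 9 = 0 has discriminant (6)² - 4·(9) = 0, so r = -3 is a repeated root.
Hence x_h = (C1 + C2*t)*exp(-3*t).
Since exp(-3*t) solves the homogeneous equation (r = -3 is a root of multiplicity 2), multiply the trial by t^2. Try x_p = A*t^2*exp(-3*t). Substituting into the equation and dividing by exp(-3*t) gives A = 4, so x_p = 4*t^2*exp(-3*t).
General solution: x = C1*exp(-3*t) + 4*t^2*exp(-3*t) + C2*t*exp(-3*t).
Apply the initial conditions: x(0) = C1 = 0 and x'(0) = C2 - 3*C1 = 2. Solving gives C1 = 0, C2 = 2.

x = 2*t*exp(-3*t) + 4*t**2*exp(-3*t)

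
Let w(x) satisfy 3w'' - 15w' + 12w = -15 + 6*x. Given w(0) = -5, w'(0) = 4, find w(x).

w = -5/8 + x/2 - 7*exp(x) + 21*exp(4*x)/8

Divide through by 3: w'' - 5w' + 4w = -5 + 2*x.
Characteristic equation r² - 5r + 4 = 0 factors as (r - 1)(r - 4) = 0, so r = 1, 4.
Hence w_h = C1*exp(x) + C2*exp(4*x).
For the particular solution try w_p = A0 + A1*x. Substituting and matching coefficients of each power of x gives A0 = -5/8, A1 = 1/2, so w_p = -5/8 + x/2.
General solution: w = -5/8 + x/2 + C1*exp(x) + C2*exp(4*x).
Apply the initial conditions: w(0) = -5/8 + C1 + C2 = -5 and w'(0) = 1/2 + C1 + 4*C2 = 4. Solving gives C1 = -7, C2 = 21/8.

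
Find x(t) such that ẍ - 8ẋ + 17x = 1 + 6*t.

x = 65/289 + 6*t/17 + C1*cos(t)*exp(4*t) + C2*exp(4*t)*sin(t)

Characteristic equation r² - 8r + 17 = 0 has discriminant (-8)² - 4·(17) = -4 < 0, so r = 4 ± i.
Hence x_h = C1*cos(t)*exp(4*t) + C2*exp(4*t)*sin(t).
For the particular solution try x_p = A0 + A1*t. Substituting and matching coefficients of each power of t gives A0 = 65/289, A1 = 6/17, so x_p = 65/289 + 6*t/17.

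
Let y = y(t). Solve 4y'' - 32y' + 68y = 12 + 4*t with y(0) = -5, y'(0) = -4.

y = 59/289 + t/17 - 1504*cos(t)*exp(4*t)/289 + 4843*exp(4*t)*sin(t)/289

Divide through by 4: y'' - 8y' + 17y = 3 + t.
Characteristic equation r² - 8r + 17 = 0 has discriminant (-8)² - 4·(17) = -4 < 0, so r = 4 ± i.
Hence y_h = C1*cos(t)*exp(4*t) + C2*exp(4*t)*sin(t).
For the particular solution try y_p = A0 + A1*t. Substituting and matching coefficients of each power of t gives A0 = 59/289, A1 = 1/17, so y_p = 59/289 + t/17.
General solution: y = 59/289 + t/17 + C1*cos(t)*exp(4*t) + C2*exp(4*t)*sin(t).
Apply the initial conditions: y(0) = 59/289 + C1 = -5 and y'(0) = 1/17 + C2 + 4*C1 = -4. Solving gives C1 = -1504/289, C2 = 4843/289.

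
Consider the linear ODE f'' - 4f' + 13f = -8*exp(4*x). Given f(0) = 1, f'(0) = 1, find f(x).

f = -8*exp(4*x)/13 + exp(2*x)*sin(3*x)/13 + 21*cos(3*x)*exp(2*x)/13

Characteristic equation r² - 4r + 13 = 0 has discriminant (-4)² - 4·(13) = -36 < 0, so r = 2 ± 3i.
Hence f_h = C1*cos(3*x)*exp(2*x) + C2*exp(2*x)*sin(3*x).
Try f_p = A*exp(4*x). Substituting into the equation and dividing by exp(4*x) gives A = -8/13, so f_p = -8*exp(4*x)/13.
General solution: f = -8*exp(4*x)/13 + C1*cos(3*x)*exp(2*x) + C2*exp(2*x)*sin(3*x).
Apply the initial conditions: f(0) = -8/13 + C1 = 1 and f'(0) = -32/13 + 2*C1 + 3*C2 = 1. Solving gives C1 = 21/13, C2 = 1/13.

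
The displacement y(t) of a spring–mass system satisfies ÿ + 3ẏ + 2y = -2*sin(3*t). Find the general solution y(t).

y = 7*sin(3*t)/65 + 9*cos(3*t)/65 + C1*exp(-2*t) + C2*exp(-t)

Characteristic equation r² + 3r + 2 = 0 factors as (r + 2)(r + 1) = 0, so r = -2, -1.
Hence y_h = C1*exp(-2*t) + C2*exp(-t).
Try y_p = A*cos(3*t) + B*sin(3*t). Substituting and equating the coefficients of cos(3t) and sin(3t) gives A = 9/65, B = 7/65, so y_p = 7*sin(3*t)/65 + 9*cos(3*t)/65.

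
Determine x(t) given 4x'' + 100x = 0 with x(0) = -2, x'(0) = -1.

x = -2*cos(5*t) - sin(5*t)/5

Divide through by 4: x'' + 25x = 0.
Characteristic equation r² + 25 = 0 has discriminant (0)² - 4·(25) = -100 < 0, so r = ± 5i.
Hence x_h = C1*cos(5*t) + C2*sin(5*t).
Apply the initial conditions: x(0) = C1 = -2 and x'(0) = 5*C2 = -1. Solving gives C1 = -2, C2 = -1/5.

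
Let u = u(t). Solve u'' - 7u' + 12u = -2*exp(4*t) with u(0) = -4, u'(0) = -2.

u = -16*exp(3*t) + 12*exp(4*t) - 2*t*exp(4*t)

Characteristic equation r² - 7r + 12 = 0 factors as (r - 4)(r - 3) = 0, so r = 4, 3.
Hence u_h = C1*exp(4*t) + C2*exp(3*t).
Since exp(4*t) solves the homogeneous equation (r = 4 is a root of multiplicity 1), multiply the trial by t. Try u_p = A*t*exp(4*t). Substituting into the equation and dividing by exp(4*t) gives A = -2, so u_p = -2*t*exp(4*t).
General solution: u = C1*exp(4*t) + C2*exp(3*t) - 2*t*exp(4*t).
Apply the initial conditions: u(0) = C1 + C2 = -4 and u'(0) = -2 + 3*C2 + 4*C1 = -2. Solving gives C1 = 12, C2 = -16.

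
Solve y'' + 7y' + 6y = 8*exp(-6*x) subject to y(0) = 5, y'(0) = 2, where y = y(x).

y = -43*exp(-6*x)/25 + 168*exp(-x)/25 - 8*x*exp(-6*x)/5

Characteristic equation r² + 7r + 6 = 0 factors as (r + 1)(r + 6) = 0, so r = -1, -6.
Hence y_h = C1*exp(-x) + C2*exp(-6*x).
Since exp(-6*x) solves the homogeneous equation (r = -6 is a root of multiplicity 1), multiply the trial by x. Try y_p = A*x*exp(-6*x). Substituting into the equation and dividing by exp(-6*x) gives A = -8/5, so y_p = -8*x*exp(-6*x)/5.
General solution: y = C1*exp(-x) + C2*exp(-6*x) - 8*x*exp(-6*x)/5.
Apply the initial conditions: y(0) = C1 + C2 = 5 and y'(0) = -8/5 - C1 - 6*C2 = 2. Solving gives C1 = 168/25, C2 = -43/25.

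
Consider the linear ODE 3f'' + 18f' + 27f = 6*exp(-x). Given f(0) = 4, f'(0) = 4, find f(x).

Divide through by 3: f'' + 6f' + 9f = 2*exp(-x).
Characteristic equation r² + 6r + 9 = 0 has discriminant (6)² - 4·(9) = 0, so r = -3 is a repeated root.
Hence f_h = (C1 + C2*x)*exp(-3*x).
Try f_p = A*exp(-x). Substituting into the equation and dividing by exp(-x) gives A = 1/2, so f_p = exp(-x)/2.
General solution: f = exp(-x)/2 + C1*exp(-3*x) + C2*x*exp(-3*x).
Apply the initial conditions: f(0) = 1/2 + C1 = 4 and f'(0) = -1/2 + C2 - 3*C1 = 4. Solving gives C1 = 7/2, C2 = 15.

f = exp(-x)/2 + 7*exp(-3*x)/2 + 15*x*exp(-3*x)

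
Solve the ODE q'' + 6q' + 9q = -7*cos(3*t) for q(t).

q = -7*sin(3*t)/18 + C1*exp(-3*t) + C2*t*exp(-3*t)

Characteristic equation r² + 6r + 9 = 0 has discriminant (6)² - 4·(9) = 0, so r = -3 is a repeated root.
Hence q_h = (C1 + C2*t)*exp(-3*t).
Try q_p = A*cos(3*t) + B*sin(3*t). Substituting and equating the coefficients of cos(3t) and sin(3t) gives A = 0, B = -7/18, so q_p = -7*sin(3*t)/18.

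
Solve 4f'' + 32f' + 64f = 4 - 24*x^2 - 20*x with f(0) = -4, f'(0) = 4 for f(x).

Divide through by 4: f'' + 8f' + 16f = 1 - 6*x^2 - 5*x.
Characteristic equation r² + 8r + 16 = 0 has discriminant (8)² - 4·(16) = 0, so r = -4 is a repeated root.
Hence f_h = (C1 + C2*x)*exp(-4*x).
For the particular solution try f_p = A0 + A1*x + A2*x^2. Substituting and matching coefficients of each power of x gives A0 = 5/64, A1 = 1/16, A2 = -3/8, so f_p = 5/64 - 3*x^2/8 + x/16.
General solution: f = 5/64 - 3*x^2/8 + x/16 + C1*exp(-4*x) + C2*x*exp(-4*x).
Apply the initial conditions: f(0) = 5/64 + C1 = -4 and f'(0) = 1/16 + C2 - 4*C1 = 4. Solving gives C1 = -261/64, C2 = -99/8.

f = 5/64 - 261*exp(-4*x)/64 - 3*x**2/8 + x/16 - 99*x*exp(-4*x)/8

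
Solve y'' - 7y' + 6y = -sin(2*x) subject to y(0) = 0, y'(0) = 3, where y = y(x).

Characteristic equation r² - 7r + 6 = 0 factors as (r - 1)(r - 6) = 0, so r = 1, 6.
Hence y_h = C1*exp(x) + C2*exp(6*x).
Try y_p = A*cos(2*x) + B*sin(2*x). Substituting and equating the coefficients of cos(2x) and sin(2x) gives A = -7/100, B = -1/100, so y_p = -7*cos(2*x)/100 - sin(2*x)/100.
General solution: y = -7*cos(2*x)/100 - sin(2*x)/100 + C1*exp(x) + C2*exp(6*x).
Apply the initial conditions: y(0) = -7/100 + C1 + C2 = 0 and y'(0) = -1/50 + C1 + 6*C2 = 3. Solving gives C1 = -13/25, C2 = 59/100.

y = -13*exp(x)/25 - 7*cos(2*x)/100 - sin(2*x)/100 + 59*exp(6*x)/100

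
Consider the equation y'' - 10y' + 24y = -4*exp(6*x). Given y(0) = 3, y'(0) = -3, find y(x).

Characteristic equation r² - 10r + 24 = 0 factors as (r - 4)(r - 6) = 0, so r = 4, 6.
Hence y_h = C1*exp(4*x) + C2*exp(6*x).
Since exp(6*x) solves the homogeneous equation (r = 6 is a root of multiplicity 1), multiply the trial by x. Try y_p = A*x*exp(6*x). Substituting into the equation and dividing by exp(6*x) gives A = -2, so y_p = -2*x*exp(6*x).
General solution: y = C1*exp(4*x) + C2*exp(6*x) - 2*x*exp(6*x).
Apply the initial conditions: y(0) = C1 + C2 = 3 and y'(0) = -2 + 4*C1 + 6*C2 = -3. Solving gives C1 = 19/2, C2 = -13/2.

y = -13*exp(6*x)/2 + 19*exp(4*x)/2 - 2*x*exp(6*x)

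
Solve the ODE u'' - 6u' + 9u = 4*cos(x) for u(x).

u = -6*sin(x)/25 + 8*cos(x)/25 + C1*exp(3*x) + C2*x*exp(3*x)

Characteristic equation r² - 6r + 9 = 0 has discriminant (-6)² - 4·(9) = 0, so r = 3 is a repeated root.
Hence u_h = (C1 + C2*x)*exp(3*x).
Try u_p = A*cos(x) + B*sin(x). Substituting and equating the coefficients of cos(x) and sin(x) gives A = 8/25, B = -6/25, so u_p = -6*sin(x)/25 + 8*cos(x)/25.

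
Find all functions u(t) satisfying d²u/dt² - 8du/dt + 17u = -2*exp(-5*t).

u = -exp(-5*t)/41 + C1*cos(t)*exp(4*t) + C2*exp(4*t)*sin(t)

Characteristic equation r² - 8r + 17 = 0 has discriminant (-8)² - 4·(17) = -4 < 0, so r = 4 ± i.
Hence u_h = C1*cos(t)*exp(4*t) + C2*exp(4*t)*sin(t).
Try u_p = A*exp(-5*t). Substituting into the equation and dividing by exp(-5*t) gives A = -1/41, so u_p = -exp(-5*t)/41.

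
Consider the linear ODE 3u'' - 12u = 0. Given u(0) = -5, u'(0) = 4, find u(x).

Divide through by 3: u'' - 4u = 0.
Characteristic equation r² - 4 = 0 factors as (r - 2)(r + 2) = 0, so r = 2, -2.
Hence u_h = C1*exp(2*x) + C2*exp(-2*x).
Apply the initial conditions: u(0) = C1 + C2 = -5 and u'(0) = -2*C2 + 2*C1 = 4. Solving gives C1 = -3/2, C2 = -7/2.

u = -7*exp(-2*x)/2 - 3*exp(2*x)/2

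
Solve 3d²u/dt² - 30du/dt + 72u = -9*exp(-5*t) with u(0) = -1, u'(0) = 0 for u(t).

u = -17*exp(4*t)/6 - exp(-5*t)/33 + 41*exp(6*t)/22

Divide through by 3: u'' - 10u' + 24u = -3*exp(-5*t).
Characteristic equation r² - 10r + 24 = 0 factors as (r - 6)(r - 4) = 0, so r = 6, 4.
Hence u_h = C1*exp(6*t) + C2*exp(4*t).
Try u_p = A*exp(-5*t). Substituting into the equation and dividing by exp(-5*t) gives A = -1/33, so u_p = -exp(-5*t)/33.
General solution: u = -exp(-5*t)/33 + C1*exp(6*t) + C2*exp(4*t).
Apply the initial conditions: u(0) = -1/33 + C1 + C2 = -1 and u'(0) = 5/33 + 4*C2 + 6*C1 = 0. Solving gives C1 = 41/22, C2 = -17/6.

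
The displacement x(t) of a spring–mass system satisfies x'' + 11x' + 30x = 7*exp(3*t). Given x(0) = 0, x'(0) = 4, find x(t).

x = -29*exp(-6*t)/9 + 7*exp(3*t)/72 + 25*exp(-5*t)/8

Characteristic equation r² + 11r + 30 = 0 factors as (r + 5)(r + 6) = 0, so r = -5, -6.
Hence x_h = C1*exp(-5*t) + C2*exp(-6*t).
Try x_p = A*exp(3*t). Substituting into the equation and dividing by exp(3*t) gives A = 7/72, so x_p = 7*exp(3*t)/72.
General solution: x = 7*exp(3*t)/72 + C1*exp(-5*t) + C2*exp(-6*t).
Apply the initial conditions: x(0) = 7/72 + C1 + C2 = 0 and x'(0) = 7/24 - 6*C2 - 5*C1 = 4. Solving gives C1 = 25/8, C2 = -29/9.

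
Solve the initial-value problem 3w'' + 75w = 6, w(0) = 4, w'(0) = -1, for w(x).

w = 2/25 - sin(5*x)/5 + 98*cos(5*x)/25

Divide through by 3: w'' + 25w = 2.
Characteristic equation r² + 25 = 0 has discriminant (0)² - 4·(25) = -100 < 0, so r = ± 5i.
Hence w_h = C1*cos(5*x) + C2*sin(5*x).
For the particular solution try w_p = A0. Substituting and matching coefficients of each power of x gives A0 = 2/25, so w_p = 2/25.
General solution: w = 2/25 + C1*cos(5*x) + C2*sin(5*x).
Apply the initial conditions: w(0) = 2/25 + C1 = 4 and w'(0) = 5*C2 = -1. Solving gives C1 = 98/25, C2 = -1/5.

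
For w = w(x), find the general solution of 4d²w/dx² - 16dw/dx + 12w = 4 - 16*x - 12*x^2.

w = -13/3 - x**2 - 4*x + C1*exp(3*x) + C2*exp(x)

Divide through by 4: w'' - 4w' + 3w = 1 - 4*x - 3*x^2.
Characteristic equation r² - 4r + 3 = 0 factors as (r - 3)(r - 1) = 0, so r = 3, 1.
Hence w_h = C1*exp(3*x) + C2*exp(x).
For the particular solution try w_p = A0 + A1*x + A2*x^2. Substituting and matching coefficients of each power of x gives A0 = -13/3, A1 = -4, A2 = -1, so w_p = -13/3 - x^2 - 4*x.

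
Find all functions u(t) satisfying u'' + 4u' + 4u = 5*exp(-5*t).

Characteristic equation r² + 4r + 4 = 0 has discriminant (4)² - 4·(4) = 0, so r = -2 is a repeated root.
Hence u_h = (C1 + C2*t)*exp(-2*t).
Try u_p = A*exp(-5*t). Substituting into the equation and dividing by exp(-5*t) gives A = 5/9, so u_p = 5*exp(-5*t)/9.

u = 5*exp(-5*t)/9 + C1*exp(-2*t) + C2*t*exp(-2*t)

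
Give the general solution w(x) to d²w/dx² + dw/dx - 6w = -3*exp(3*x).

w = -exp(3*x)/2 + C1*exp(2*x) + C2*exp(-3*x)

Characteristic equation r² + r - 6 = 0 factors as (r - 2)(r + 3) = 0, so r = 2, -3.
Hence w_h = C1*exp(2*x) + C2*exp(-3*x).
Try w_p = A*exp(3*x). Substituting into the equation and dividing by exp(3*x) gives A = -1/2, so w_p = -exp(3*x)/2.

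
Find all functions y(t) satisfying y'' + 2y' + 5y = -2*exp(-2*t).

Characteristic equation r² + 2r + 5 = 0 has discriminant (2)² - 4·(5) = -16 < 0, so r = -1 ± 2i.
Hence y_h = C1*cos(2*t)*exp(-t) + C2*exp(-t)*sin(2*t).
Try y_p = A*exp(-2*t). Substituting into the equation and dividing by exp(-2*t) gives A = -2/5, so y_p = -2*exp(-2*t)/5.

y = -2*exp(-2*t)/5 + C1*cos(2*t)*exp(-t) + C2*exp(-t)*sin(2*t)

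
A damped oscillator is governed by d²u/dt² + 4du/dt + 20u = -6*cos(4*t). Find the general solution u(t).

u = -6*sin(4*t)/17 - 3*cos(4*t)/34 + C1*cos(4*t)*exp(-2*t) + C2*exp(-2*t)*sin(4*t)

Characteristic equation r² + 4r + 20 = 0 has discriminant (4)² - 4·(20) = -64 < 0, so r = -2 ± 4i.
Hence u_h = C1*cos(4*t)*exp(-2*t) + C2*exp(-2*t)*sin(4*t).
Try u_p = A*cos(4*t) + B*sin(4*t). Substituting and equating the coefficients of cos(4t) and sin(4t) gives A = -3/34, B = -6/17, so u_p = -6*sin(4*t)/17 - 3*cos(4*t)/34.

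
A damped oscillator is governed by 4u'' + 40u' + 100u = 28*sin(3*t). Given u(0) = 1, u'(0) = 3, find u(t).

Divide through by 4: u'' + 10u' + 25u = 7*sin(3*t).
Characteristic equation r² + 10r + 25 = 0 has discriminant (10)² - 4·(25) = 0, so r = -5 is a repeated root.
Hence u_h = (C1 + C2*t)*exp(-5*t).
Try u_p = A*cos(3*t) + B*sin(3*t). Substituting and equating the coefficients of cos(3t) and sin(3t) gives A = -105/578, B = 28/289, so u_p = -105*cos(3*t)/578 + 28*sin(3*t)/289.
General solution: u = -105*cos(3*t)/578 + 28*sin(3*t)/289 + C1*exp(-5*t) + C2*t*exp(-5*t).
Apply the initial conditions: u(0) = -105/578 + C1 = 1 and u'(0) = 84/289 + C2 - 5*C1 = 3. Solving gives C1 = 683/578, C2 = 293/34.

u = -105*cos(3*t)/578 + 28*sin(3*t)/289 + 683*exp(-5*t)/578 + 293*t*exp(-5*t)/34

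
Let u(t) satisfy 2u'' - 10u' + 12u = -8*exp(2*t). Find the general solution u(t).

Divide through by 2: u'' - 5u' + 6u = -4*exp(2*t).
Characteristic equation r² - 5r + 6 = 0 factors as (r - 2)(r - 3) = 0, so r = 2, 3.
Hence u_h = C1*exp(2*t) + C2*exp(3*t).
Since exp(2*t) solves the homogeneous equation (r = 2 is a root of multiplicity 1), multiply the trial by t. Try u_p = A*t*exp(2*t). Substituting into the equation and dividing by exp(2*t) gives A = 4, so u_p = 4*t*exp(2*t).

u = C1*exp(2*t) + C2*exp(3*t) + 4*t*exp(2*t)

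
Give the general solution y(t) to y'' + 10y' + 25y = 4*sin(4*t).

y = -160*cos(4*t)/1681 + 36*sin(4*t)/1681 + C1*exp(-5*t) + C2*t*exp(-5*t)

Characteristic equation r² + 10r + 25 = 0 has discriminant (10)² - 4·(25) = 0, so r = -5 is a repeated root.
Hence y_h = (C1 + C2*t)*exp(-5*t).
Try y_p = A*cos(4*t) + B*sin(4*t). Substituting and equating the coefficients of cos(4t) and sin(4t) gives A = -160/1681, B = 36/1681, so y_p = -160*cos(4*t)/1681 + 36*sin(4*t)/1681.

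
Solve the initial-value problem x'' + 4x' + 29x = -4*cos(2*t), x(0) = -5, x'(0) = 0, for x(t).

x = -100*cos(2*t)/689 - 32*sin(2*t)/689 - 6626*exp(-2*t)*sin(5*t)/3445 - 3345*cos(5*t)*exp(-2*t)/689

Characteristic equation r² + 4r + 29 = 0 has discriminant (4)² - 4·(29) = -100 < 0, so r = -2 ± 5i.
Hence x_h = C1*cos(5*t)*exp(-2*t) + C2*exp(-2*t)*sin(5*t).
Try x_p = A*cos(2*t) + B*sin(2*t). Substituting and equating the coefficients of cos(2t) and sin(2t) gives A = -100/689, B = -32/689, so x_p = -100*cos(2*t)/689 - 32*sin(2*t)/689.
General solution: x = -100*cos(2*t)/689 - 32*sin(2*t)/689 + C1*cos(5*t)*exp(-2*t) + C2*exp(-2*t)*sin(5*t).
Apply the initial conditions: x(0) = -100/689 + C1 = -5 and x'(0) = -64/689 - 2*C1 + 5*C2 = 0. Solving gives C1 = -3345/689, C2 = -6626/3445.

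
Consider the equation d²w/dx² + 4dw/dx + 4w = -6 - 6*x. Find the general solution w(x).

w = -3*x/2 + C1*exp(-2*x) + C2*x*exp(-2*x)

Characteristic equation r² + 4r + 4 = 0 has discriminant (4)² - 4·(4) = 0, so r = -2 is a repeated root.
Hence w_h = (C1 + C2*x)*exp(-2*x).
For the particular solution try w_p = A0 + A1*x. Substituting and matching coefficients of each power of x gives A0 = 0, A1 = -3/2, so w_p = -3*x/2.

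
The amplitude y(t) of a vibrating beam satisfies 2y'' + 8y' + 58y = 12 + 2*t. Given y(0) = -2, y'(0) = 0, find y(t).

Divide through by 2: y'' + 4y' + 29y = 6 + t.
Characteristic equation r² + 4r + 29 = 0 has discriminant (4)² - 4·(29) = -100 < 0, so r = -2 ± 5i.
Hence y_h = C1*cos(5*t)*exp(-2*t) + C2*exp(-2*t)*sin(5*t).
For the particular solution try y_p = A0 + A1*t. Substituting and matching coefficients of each power of t gives A0 = 170/841, A1 = 1/29, so y_p = 170/841 + t/29.
General solution: y = 170/841 + t/29 + C1*cos(5*t)*exp(-2*t) + C2*exp(-2*t)*sin(5*t).
Apply the initial conditions: y(0) = 170/841 + C1 = -2 and y'(0) = 1/29 - 2*C1 + 5*C2 = 0. Solving gives C1 = -1852/841, C2 = -3733/4205.

y = 170/841 + t/29 - 3733*exp(-2*t)*sin(5*t)/4205 - 1852*cos(5*t)*exp(-2*t)/841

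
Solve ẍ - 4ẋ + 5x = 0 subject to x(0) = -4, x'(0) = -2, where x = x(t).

x = -4*cos(t)*exp(2*t) + 6*exp(2*t)*sin(t)

Characteristic equation r² - 4r + 5 = 0 has discriminant (-4)² - 4·(5) = -4 < 0, so r = 2 ± i.
Hence x_h = C1*cos(t)*exp(2*t) + C2*exp(2*t)*sin(t).
Apply the initial conditions: x(0) = C1 = -4 and x'(0) = C2 + 2*C1 = -2. Solving gives C1 = -4, C2 = 6.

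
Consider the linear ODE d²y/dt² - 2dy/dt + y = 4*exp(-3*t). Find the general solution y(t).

y = exp(-3*t)/4 + C1*exp(t) + C2*t*exp(t)

Characteristic equation r² - 2r + 1 = 0 has discriminant (-2)² - 4·(1) = 0, so r = 1 is a repeated root.
Hence y_h = (C1 + C2*t)*exp(t).
Try y_p = A*exp(-3*t). Substituting into the equation and dividing by exp(-3*t) gives A = 1/4, so y_p = exp(-3*t)/4.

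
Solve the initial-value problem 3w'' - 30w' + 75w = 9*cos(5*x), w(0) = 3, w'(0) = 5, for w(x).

w = 3*exp(5*x) - 3*sin(5*x)/50 - 97*x*exp(5*x)/10

Divide through by 3: w'' - 10w' + 25w = 3*cos(5*x).
Characteristic equation r² - 10r + 25 = 0 has discriminant (-10)² - 4·(25) = 0, so r = 5 is a repeated root.
Hence w_h = (C1 + C2*x)*exp(5*x).
Try w_p = A*cos(5*x) + B*sin(5*x). Substituting and equating the coefficients of cos(5x) and sin(5x) gives A = 0, B = -3/50, so w_p = -3*sin(5*x)/50.
General solution: w = -3*sin(5*x)/50 + C1*exp(5*x) + C2*x*exp(5*x).
Apply the initial conditions: w(0) = C1 = 3 and w'(0) = -3/10 + C2 + 5*C1 = 5. Solving gives C1 = 3, C2 = -97/10.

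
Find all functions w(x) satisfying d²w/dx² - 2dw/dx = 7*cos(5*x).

w = C2 - 14*sin(5*x)/145 - 7*cos(5*x)/29 + C1*exp(2*x)

Characteristic equation r² - 2r = 0 factors as (r - 2)r = 0, so r = 2, 0.
Hence w_h = C1*exp(2*x) + C2.
Try w_p = A*cos(5*x) + B*sin(5*x). Substituting and equating the coefficients of cos(5x) and sin(5x) gives A = -7/29, B = -14/145, so w_p = -14*sin(5*x)/145 - 7*cos(5*x)/29.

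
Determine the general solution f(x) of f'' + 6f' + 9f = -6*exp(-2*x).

Characteristic equation r² + 6r + 9 = 0 has discriminant (6)² - 4·(9) = 0, so r = -3 is a repeated root.
Hence f_h = (C1 + C2*x)*exp(-3*x).
Try f_p = A*exp(-2*x). Substituting into the equation and dividing by exp(-2*x) gives A = -6, so f_p = -6*exp(-2*x).

f = -6*exp(-2*x) + C1*exp(-3*x) + C2*x*exp(-3*x)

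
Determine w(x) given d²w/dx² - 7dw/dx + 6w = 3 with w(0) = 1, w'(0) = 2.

Characteristic equation r² - 7r + 6 = 0 factors as (r - 6)(r - 1) = 0, so r = 6, 1.
Hence w_h = C1*exp(6*x) + C2*exp(x).
For the particular solution try w_p = A0. Substituting and matching coefficients of each power of x gives A0 = 1/2, so w_p = 1/2.
General solution: w = 1/2 + C1*exp(6*x) + C2*exp(x).
Apply the initial conditions: w(0) = 1/2 + C1 + C2 = 1 and w'(0) = C2 + 6*C1 = 2. Solving gives C1 = 3/10, C2 = 1/5.

w = 1/2 + exp(x)/5 + 3*exp(6*x)/10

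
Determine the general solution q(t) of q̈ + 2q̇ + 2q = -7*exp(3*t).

Characteristic equation r² + 2r + 2 = 0 has discriminant (2)² - 4·(2) = -4 < 0, so r = -1 ± i.
Hence q_h = C1*cos(t)*exp(-t) + C2*exp(-t)*sin(t).
Try q_p = A*exp(3*t). Substituting into the equation and dividing by exp(3*t) gives A = -7/17, so q_p = -7*exp(3*t)/17.

q = -7*exp(3*t)/17 + C1*cos(t)*exp(-t) + C2*exp(-t)*sin(t)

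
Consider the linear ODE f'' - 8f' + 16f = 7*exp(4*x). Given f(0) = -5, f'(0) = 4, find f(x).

Characteristic equation r² - 8r + 16 = 0 has discriminant (-8)² - 4·(16) = 0, so r = 4 is a repeated root.
Hence f_h = (C1 + C2*x)*exp(4*x).
Since exp(4*x) solves the homogeneous equation (r = 4 is a root of multiplicity 2), multiply the trial by x^2. Try f_p = A*x^2*exp(4*x). Substituting into the equation and dividing by exp(4*x) gives A = 7/2, so f_p = 7*x^2*exp(4*x)/2.
General solution: f = C1*exp(4*x) + 7*x^2*exp(4*x)/2 + C2*x*exp(4*x).
Apply the initial conditions: f(0) = C1 = -5 and f'(0) = C2 + 4*C1 = 4. Solving gives C1 = -5, C2 = 24.

f = -5*exp(4*x) + 24*x*exp(4*x) + 7*x**2*exp(4*x)/2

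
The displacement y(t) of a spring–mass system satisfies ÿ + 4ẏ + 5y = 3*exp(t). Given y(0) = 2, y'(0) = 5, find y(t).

y = 3*exp(t)/10 + 17*cos(t)*exp(-2*t)/10 + 81*exp(-2*t)*sin(t)/10

Characteristic equation r² + 4r + 5 = 0 has discriminant (4)² - 4·(5) = -4 < 0, so r = -2 ± i.
Hence y_h = C1*cos(t)*exp(-2*t) + C2*exp(-2*t)*sin(t).
Try y_p = A*exp(t). Substituting into the equation and dividing by exp(t) gives A = 3/10, so y_p = 3*exp(t)/10.
General solution: y = 3*exp(t)/10 + C1*cos(t)*exp(-2*t) + C2*exp(-2*t)*sin(t).
Apply the initial conditions: y(0) = 3/10 + C1 = 2 and y'(0) = 3/10 + C2 - 2*C1 = 5. Solving gives C1 = 17/10, C2 = 81/10.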